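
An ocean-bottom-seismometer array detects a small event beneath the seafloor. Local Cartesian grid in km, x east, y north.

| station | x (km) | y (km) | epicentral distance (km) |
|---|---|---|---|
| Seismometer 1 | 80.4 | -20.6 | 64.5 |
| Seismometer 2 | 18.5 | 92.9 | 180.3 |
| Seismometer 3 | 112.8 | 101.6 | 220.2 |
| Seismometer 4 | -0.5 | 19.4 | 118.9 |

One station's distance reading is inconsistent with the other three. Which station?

Solve using three stations at a time. Using Seismometer 1, Seismometer 2, Seismometer 4 (subtract circle equations pairwise → linear system) gives (x, y) ≈ (61.2, -82.3).
Distances from that point to each station vs reported:
  Seismometer 1: calculated 64.6 vs reported 64.5 → residual 0.1 km
  Seismometer 2: calculated 180.3 vs reported 180.3 → residual 0.0 km
  Seismometer 3: calculated 191.0 vs reported 220.2 → residual 29.2 km
  Seismometer 4: calculated 119.0 vs reported 118.9 → residual 0.1 km
Seismometer 1, Seismometer 2, Seismometer 4 are mutually consistent (residuals ≈ 0); Seismometer 3 is off by 29.2 km.

Seismometer 3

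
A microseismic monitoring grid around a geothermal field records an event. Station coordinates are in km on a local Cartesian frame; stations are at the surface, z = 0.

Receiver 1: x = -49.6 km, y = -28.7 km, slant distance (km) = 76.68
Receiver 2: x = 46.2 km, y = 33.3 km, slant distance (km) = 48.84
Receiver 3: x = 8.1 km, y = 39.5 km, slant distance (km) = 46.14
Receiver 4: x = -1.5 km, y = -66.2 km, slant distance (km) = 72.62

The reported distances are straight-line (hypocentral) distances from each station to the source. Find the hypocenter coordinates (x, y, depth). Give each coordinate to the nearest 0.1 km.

Each station gives a sphere (x−x_i)² + (y−y_i)² + z² = d_i² (stations at z=0).
Subtracting the Receiver 1 sphere from Receiver 2 and Receiver 3: z² cancels, leaving linear equations in x and y:
191.6 x + 124.0 y = 3453.96
115.4 x + 136.4 y = 2092.93
Solving: x ≈ 17.895, y ≈ 0.205 km (keep extra digits for the depth step; rounded: 17.9, 0.2).
Then from the Receiver 1 sphere: z² = 76.68² − (x + 49.6)² − (y + 28.7)² with x = 17.895, y = 0.205, so z ≈ 22.108 ≈ 22.1 km.
Check against Receiver 4 (with the unrounded solution): distance 72.63 ≈ 72.62 km. ✓

x ≈ 17.9 km, y ≈ 0.2 km, depth ≈ 22.1 km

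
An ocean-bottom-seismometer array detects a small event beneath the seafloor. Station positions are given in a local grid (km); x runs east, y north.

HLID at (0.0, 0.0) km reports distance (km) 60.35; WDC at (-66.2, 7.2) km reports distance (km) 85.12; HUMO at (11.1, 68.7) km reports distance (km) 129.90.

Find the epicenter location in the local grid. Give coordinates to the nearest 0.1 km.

x ≈ -12.7 km, y ≈ -59.0 km

Circle about each station: x² + y² = 60.35²; (x + 66.2)² + (y − 7.2)² = 85.12²; (x − 11.1)² + (y − 68.7)² = 129.90².
Subtracting pairs of circle equations eliminates x²+y² and gives linear equations (the radical axes):
-132.4 x + 14.4 y = 830.99
22.2 x + 137.4 y = -8388.99
Solving the 2×2 system: x ≈ -12.7, y ≈ -59.0 km.
Check against HLID (with the unrounded x, y): √(x²+y²) = 60.35 ≈ 60.35 km. ✓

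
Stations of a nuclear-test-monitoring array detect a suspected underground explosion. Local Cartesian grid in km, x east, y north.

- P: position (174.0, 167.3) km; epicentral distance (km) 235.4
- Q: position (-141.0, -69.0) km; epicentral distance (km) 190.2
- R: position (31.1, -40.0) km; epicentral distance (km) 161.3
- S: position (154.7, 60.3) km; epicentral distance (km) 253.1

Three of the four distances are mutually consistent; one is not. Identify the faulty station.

S

Solve using three stations at a time. Using P, Q, R (subtract circle equations pairwise → linear system) gives (x, y) ≈ (-51.3, 98.8).
Distances from that point to each station vs reported:
  P: calculated 235.5 vs reported 235.4 → residual 0.1 km
  Q: calculated 190.3 vs reported 190.2 → residual 0.1 km
  R: calculated 161.4 vs reported 161.3 → residual 0.1 km
  S: calculated 209.5 vs reported 253.1 → residual 43.6 km
P, Q, R are mutually consistent (residuals ≈ 0); S is off by 43.6 km.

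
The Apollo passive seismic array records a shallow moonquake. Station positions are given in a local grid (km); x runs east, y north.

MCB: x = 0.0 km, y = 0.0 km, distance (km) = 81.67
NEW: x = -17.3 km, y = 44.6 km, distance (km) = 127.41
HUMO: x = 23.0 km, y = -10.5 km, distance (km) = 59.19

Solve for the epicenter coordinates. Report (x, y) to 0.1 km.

55.3 km east, -60.1 km north

Circle about each station: x² + y² = 81.67²; (x + 17.3)² + (y − 44.6)² = 127.41²; (x − 23.0)² + (y + 10.5)² = 59.19².
Subtracting the MCB equation from the NEW and HUMO equations removes the quadratic terms:
-34.6 x + 89.2 y = -7274.87
46.0 x − 21.0 y = 3805.78
Solving the 2×2 system: x ≈ 55.3, y ≈ -60.1 km.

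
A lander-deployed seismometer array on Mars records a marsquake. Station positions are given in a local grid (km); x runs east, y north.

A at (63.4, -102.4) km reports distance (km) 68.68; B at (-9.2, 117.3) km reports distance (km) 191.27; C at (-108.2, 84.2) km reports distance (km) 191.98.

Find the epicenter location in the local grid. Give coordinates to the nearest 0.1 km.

Circle about each station: (x − 63.4)² + (y + 102.4)² = 68.68²; (x + 9.2)² + (y − 117.3)² = 191.27²; (x + 108.2)² + (y − 84.2)² = 191.98².
Subtracting the A equation from the B and C equations removes the quadratic terms:
-145.2 x + 439.4 y = -32528.66
-343.2 x + 373.2 y = -27847.82
Solving the 2×2 system: x ≈ 1.0, y ≈ -73.7 km.

1.0 km east, -73.7 km north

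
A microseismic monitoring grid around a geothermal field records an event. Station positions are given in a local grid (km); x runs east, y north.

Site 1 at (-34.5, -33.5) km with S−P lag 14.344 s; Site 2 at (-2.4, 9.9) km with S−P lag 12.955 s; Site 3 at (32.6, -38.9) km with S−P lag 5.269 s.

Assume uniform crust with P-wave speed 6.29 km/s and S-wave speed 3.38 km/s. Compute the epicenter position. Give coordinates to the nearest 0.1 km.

Distance from S−P lag: d = Δt · v_P v_S / (v_P − v_S) = Δt · (6.29·3.38)/(6.29−3.38) ≈ 7.3059·Δt.
So d_Site 1 = 104.80, d_Site 2 = 94.65, d_Site 3 = 38.49 km.
Circle about each station: (x + 34.5)² + (y + 33.5)² = 104.80²; (x + 2.4)² + (y − 9.9)² = 94.65²; (x − 32.6)² + (y + 38.9)² = 38.49².
Subtracting pairs of circle equations eliminates x²+y² and gives linear equations (the radical axes):
64.2 x + 86.8 y = -184.31
134.2 x − 10.8 y = 9765.03
Solving the 2×2 system: x ≈ 68.5, y ≈ -52.8 km.
Check against Site 1 (with the unrounded x, y): √((x + 34.5)²+(y + 33.5)²) = 104.81 ≈ 104.80 km. ✓

x ≈ 68.5 km, y ≈ -52.8 km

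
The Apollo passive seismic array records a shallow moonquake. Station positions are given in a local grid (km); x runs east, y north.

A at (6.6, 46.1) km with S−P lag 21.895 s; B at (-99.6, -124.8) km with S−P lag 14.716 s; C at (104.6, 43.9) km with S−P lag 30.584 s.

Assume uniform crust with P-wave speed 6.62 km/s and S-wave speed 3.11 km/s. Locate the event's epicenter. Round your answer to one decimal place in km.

-27.2 km east, -77.8 km north

Distance from S−P lag: d = Δt · v_P v_S / (v_P − v_S) = Δt · (6.62·3.11)/(6.62−3.11) ≈ 5.8656·Δt.
So d_A = 128.43, d_B = 86.32, d_C = 179.39 km.
Circle about each station: (x − 6.6)² + (y − 46.1)² = 128.43²; (x + 99.6)² + (y + 124.8)² = 86.32²; (x − 104.6)² + (y − 43.9)² = 179.39².
Subtracting pairs of circle equations eliminates x²+y² and gives linear equations (the radical axes):
-212.4 x − 341.8 y = 32369.55
196.0 x − 4.4 y = -4986.91
Solving the 2×2 system: x ≈ -27.2, y ≈ -77.8 km.
Check against A (with the unrounded x, y): √((x − 6.6)²+(y − 46.1)²) = 128.43 ≈ 128.43 km. ✓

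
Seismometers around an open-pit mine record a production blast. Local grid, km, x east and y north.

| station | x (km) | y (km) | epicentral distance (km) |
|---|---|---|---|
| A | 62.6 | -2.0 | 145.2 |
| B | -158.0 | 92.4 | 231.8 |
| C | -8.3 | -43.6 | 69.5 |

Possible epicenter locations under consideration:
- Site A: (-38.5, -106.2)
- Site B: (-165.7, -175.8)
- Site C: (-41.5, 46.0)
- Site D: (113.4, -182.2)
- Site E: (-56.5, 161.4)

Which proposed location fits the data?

For each candidate, compare |candidate − station| to the reported distance:
Site A: residuals A 0.0, B 0.0, C 0.0 → max 0.0 km
Site B: residuals A 141.7, B 36.5, C 136.1 → max 141.7 km
Site C: residuals A 30.6, B 106.4, C 26.1 → max 106.4 km
Site D: residuals A 42.0, B 154.3, C 114.9 → max 154.3 km
Site E: residuals A 57.0, B 109.1, C 141.1 → max 141.1 km
Only Site A has all residuals ≈ 0.

Site A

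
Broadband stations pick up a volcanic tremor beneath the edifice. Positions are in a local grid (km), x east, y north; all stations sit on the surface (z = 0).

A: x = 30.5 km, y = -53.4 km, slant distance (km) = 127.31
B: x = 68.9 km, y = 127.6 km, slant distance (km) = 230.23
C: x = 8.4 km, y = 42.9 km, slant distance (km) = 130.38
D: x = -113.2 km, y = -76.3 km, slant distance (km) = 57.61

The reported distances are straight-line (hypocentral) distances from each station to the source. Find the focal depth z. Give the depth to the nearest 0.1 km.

depth ≈ 33.1 km

Each station gives a sphere (x−x_i)² + (y−y_i)² + z² = d_i² (stations at z=0).
Subtracting the A sphere from B and C: z² cancels, leaving linear equations in x and y:
76.8 x + 362.0 y = -19550.86
-44.2 x + 192.6 y = -2661.95
Solving: x ≈ -90.993, y ≈ -34.703 km (keep extra digits for the depth step; rounded: -91.0, -34.7).
Then from the A sphere: z² = 127.31² − (x − 30.5)² − (y + 53.4)² with x = -90.993, y = -34.703, so z ≈ 33.132 ≈ 33.1 km.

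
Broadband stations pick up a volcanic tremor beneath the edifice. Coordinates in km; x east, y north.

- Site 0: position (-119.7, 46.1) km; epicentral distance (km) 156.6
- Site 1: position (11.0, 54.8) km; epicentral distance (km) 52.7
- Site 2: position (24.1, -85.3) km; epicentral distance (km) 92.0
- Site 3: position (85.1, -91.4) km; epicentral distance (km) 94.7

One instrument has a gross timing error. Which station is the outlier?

Solve using three stations at a time. Using Site 0, Site 1, Site 2 (subtract circle equations pairwise → linear system) gives (x, y) ≈ (31.8, 6.4).
Distances from that point to each station vs reported:
  Site 0: calculated 156.6 vs reported 156.6 → residual 0.0 km
  Site 1: calculated 52.7 vs reported 52.7 → residual 0.0 km
  Site 2: calculated 92.0 vs reported 92.0 → residual 0.0 km
  Site 3: calculated 111.4 vs reported 94.7 → residual 16.7 km
Site 0, Site 1, Site 2 are mutually consistent (residuals ≈ 0); Site 3 is off by 16.7 km.

Site 3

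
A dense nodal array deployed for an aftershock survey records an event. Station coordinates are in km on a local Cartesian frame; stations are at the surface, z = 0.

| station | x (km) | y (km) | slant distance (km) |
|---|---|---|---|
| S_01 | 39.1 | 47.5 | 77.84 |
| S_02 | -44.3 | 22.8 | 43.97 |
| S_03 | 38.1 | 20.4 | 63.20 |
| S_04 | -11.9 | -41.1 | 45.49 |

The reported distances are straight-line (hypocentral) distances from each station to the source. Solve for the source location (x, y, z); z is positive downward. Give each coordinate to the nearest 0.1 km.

Each station gives a sphere (x−x_i)² + (y−y_i)² + z² = d_i² (stations at z=0).
Subtracting the S_01 sphere from S_02 and S_03: z² cancels, leaving linear equations in x and y:
-166.8 x − 49.4 y = 2822.97
-2.0 x − 54.2 y = 147.54
Solving: x ≈ -16.296, y ≈ -2.121 km (keep extra digits for the depth step; rounded: -16.3, -2.1).
Then from the S_01 sphere: z² = 77.84² − (x − 39.1)² − (y − 47.5)² with x = -16.296, y = -2.121, so z ≈ 22.981 ≈ 23.0 km.
Check against S_04 (with the unrounded solution): distance 45.46 ≈ 45.49 km. ✓

(-16.3, -2.1, 23.0)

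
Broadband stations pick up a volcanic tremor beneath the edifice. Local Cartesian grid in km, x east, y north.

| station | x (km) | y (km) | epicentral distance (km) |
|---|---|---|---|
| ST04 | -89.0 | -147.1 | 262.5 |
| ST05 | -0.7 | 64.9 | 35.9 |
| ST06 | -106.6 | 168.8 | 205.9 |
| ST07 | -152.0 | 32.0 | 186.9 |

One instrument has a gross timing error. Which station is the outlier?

ST06

Solve using three stations at a time. Using ST04, ST05, ST07 (subtract circle equations pairwise → linear system) gives (x, y) ≈ (26.0, 88.8).
Distances from that point to each station vs reported:
  ST04: calculated 262.5 vs reported 262.5 → residual 0.0 km
  ST05: calculated 35.9 vs reported 35.9 → residual 0.0 km
  ST06: calculated 154.9 vs reported 205.9 → residual 51.0 km
  ST07: calculated 186.9 vs reported 186.9 → residual 0.0 km
ST04, ST05, ST07 are mutually consistent (residuals ≈ 0); ST06 is off by 51.0 km.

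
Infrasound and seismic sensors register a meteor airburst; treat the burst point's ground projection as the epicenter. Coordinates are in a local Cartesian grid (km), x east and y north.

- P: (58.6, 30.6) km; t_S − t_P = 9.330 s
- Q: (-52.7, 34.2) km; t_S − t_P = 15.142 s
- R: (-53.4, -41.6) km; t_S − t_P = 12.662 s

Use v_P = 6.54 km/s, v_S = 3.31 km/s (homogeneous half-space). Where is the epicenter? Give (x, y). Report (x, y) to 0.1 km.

Distance from S−P lag: d = Δt · v_P v_S / (v_P − v_S) = Δt · (6.54·3.31)/(6.54−3.31) ≈ 6.7020·Δt.
So d_P = 62.53, d_Q = 101.48, d_R = 84.86 km.
Circle about each station: (x − 58.6)² + (y − 30.6)² = 62.53²; (x + 52.7)² + (y − 34.2)² = 101.48²; (x + 53.4)² + (y + 41.6)² = 84.86².
Subtracting pairs of circle equations eliminates x²+y² and gives linear equations (the radical axes):
-222.6 x + 7.2 y = -6811.58
-224.0 x − 144.4 y = -3079.42
Solving the 2×2 system: x ≈ 29.8, y ≈ -24.9 km.

(29.8, -24.9)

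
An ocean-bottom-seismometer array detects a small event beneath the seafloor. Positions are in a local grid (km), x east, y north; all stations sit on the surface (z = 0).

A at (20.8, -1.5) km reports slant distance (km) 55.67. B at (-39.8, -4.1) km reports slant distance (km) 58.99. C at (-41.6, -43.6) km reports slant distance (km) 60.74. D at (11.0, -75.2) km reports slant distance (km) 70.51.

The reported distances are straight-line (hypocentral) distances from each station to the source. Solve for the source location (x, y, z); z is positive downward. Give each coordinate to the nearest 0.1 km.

Each station gives a sphere (x−x_i)² + (y−y_i)² + z² = d_i² (stations at z=0).
Subtracting the A sphere from B and C: z² cancels, leaving linear equations in x and y:
-121.2 x − 5.2 y = 785.29
-124.8 x − 84.2 y = 2606.43
Solving: x ≈ -5.501, y ≈ -22.802 km (keep extra digits for the depth step; rounded: -5.5, -22.8).
Then from the A sphere: z² = 55.67² − (x − 20.8)² − (y + 1.5)² with x = -5.501, y = -22.802, so z ≈ 44.200 ≈ 44.2 km.

x ≈ -5.5 km, y ≈ -22.8 km, depth ≈ 44.2 km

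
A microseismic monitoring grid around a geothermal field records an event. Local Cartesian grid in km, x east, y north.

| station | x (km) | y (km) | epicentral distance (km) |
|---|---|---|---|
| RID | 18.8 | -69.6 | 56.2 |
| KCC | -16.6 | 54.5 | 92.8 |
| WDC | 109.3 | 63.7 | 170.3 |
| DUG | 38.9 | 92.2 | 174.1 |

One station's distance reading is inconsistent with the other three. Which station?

DUG

Solve using three stations at a time. Using RID, KCC, WDC (subtract circle equations pairwise → linear system) gives (x, y) ≈ (-27.6, -37.7).
Distances from that point to each station vs reported:
  RID: calculated 56.3 vs reported 56.2 → residual 0.1 km
  KCC: calculated 92.8 vs reported 92.8 → residual 0.0 km
  WDC: calculated 170.3 vs reported 170.3 → residual 0.0 km
  DUG: calculated 145.9 vs reported 174.1 → residual 28.2 km
RID, KCC, WDC are mutually consistent (residuals ≈ 0); DUG is off by 28.2 km.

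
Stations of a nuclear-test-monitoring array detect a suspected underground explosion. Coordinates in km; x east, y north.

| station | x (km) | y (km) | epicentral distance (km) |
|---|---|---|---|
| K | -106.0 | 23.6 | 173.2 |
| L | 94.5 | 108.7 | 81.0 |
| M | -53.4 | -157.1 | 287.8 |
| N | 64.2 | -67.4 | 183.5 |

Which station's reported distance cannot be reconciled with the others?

Solve using three stations at a time. Using K, M, N (subtract circle equations pairwise → linear system) gives (x, y) ≈ (41.3, 114.7).
Distances from that point to each station vs reported:
  K: calculated 173.2 vs reported 173.2 → residual 0.0 km
  L: calculated 53.5 vs reported 81.0 → residual 27.5 km
  M: calculated 287.8 vs reported 287.8 → residual 0.0 km
  N: calculated 183.5 vs reported 183.5 → residual 0.0 km
K, M, N are mutually consistent (residuals ≈ 0); L is off by 27.5 km.

L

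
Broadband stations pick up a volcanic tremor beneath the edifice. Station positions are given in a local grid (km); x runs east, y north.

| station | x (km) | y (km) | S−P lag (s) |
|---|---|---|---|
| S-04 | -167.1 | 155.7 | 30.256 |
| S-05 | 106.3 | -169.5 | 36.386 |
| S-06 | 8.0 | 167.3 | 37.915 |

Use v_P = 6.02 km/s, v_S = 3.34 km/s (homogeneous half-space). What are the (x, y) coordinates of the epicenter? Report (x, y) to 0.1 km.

Distance from S−P lag: d = Δt · v_P v_S / (v_P − v_S) = Δt · (6.02·3.34)/(6.02−3.34) ≈ 7.5025·Δt.
So d_S-04 = 227.00, d_S-05 = 272.99, d_S-06 = 284.46 km.
Circle about each station: (x + 167.1)² + (y − 155.7)² = 227.00²; (x − 106.3)² + (y + 169.5)² = 272.99²; (x − 8.0)² + (y − 167.3)² = 284.46².
Subtracting the S-04 equation from the S-05 and S-06 equations removes the quadratic terms:
546.8 x − 650.4 y = -35129.50
350.2 x + 23.2 y = -53500.10
Solving the 2×2 system: x ≈ -148.1, y ≈ -70.5 km.
Check against S-04 (with the unrounded x, y): √((x + 167.1)²+(y − 155.7)²) = 226.99 ≈ 227.00 km. ✓

(-148.1, -70.5)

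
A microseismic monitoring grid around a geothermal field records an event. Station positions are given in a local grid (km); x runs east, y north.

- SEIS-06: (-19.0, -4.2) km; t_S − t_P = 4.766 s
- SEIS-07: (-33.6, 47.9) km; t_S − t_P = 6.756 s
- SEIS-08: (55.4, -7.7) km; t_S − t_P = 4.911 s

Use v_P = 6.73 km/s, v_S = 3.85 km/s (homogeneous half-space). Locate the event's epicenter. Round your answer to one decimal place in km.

x ≈ 18.5 km, y ≈ 16.6 km

Distance from S−P lag: d = Δt · v_P v_S / (v_P − v_S) = Δt · (6.73·3.85)/(6.73−3.85) ≈ 8.9967·Δt.
So d_SEIS-06 = 42.88, d_SEIS-07 = 60.78, d_SEIS-08 = 44.18 km.
Circle about each station: (x + 19.0)² + (y + 4.2)² = 42.88²; (x + 33.6)² + (y − 47.9)² = 60.78²; (x − 55.4)² + (y + 7.7)² = 44.18².
Subtracting pairs of circle equations eliminates x²+y² and gives linear equations (the radical axes):
-29.2 x + 104.2 y = 1189.22
148.8 x − 7.0 y = 2636.63
Solving the 2×2 system: x ≈ 18.5, y ≈ 16.6 km.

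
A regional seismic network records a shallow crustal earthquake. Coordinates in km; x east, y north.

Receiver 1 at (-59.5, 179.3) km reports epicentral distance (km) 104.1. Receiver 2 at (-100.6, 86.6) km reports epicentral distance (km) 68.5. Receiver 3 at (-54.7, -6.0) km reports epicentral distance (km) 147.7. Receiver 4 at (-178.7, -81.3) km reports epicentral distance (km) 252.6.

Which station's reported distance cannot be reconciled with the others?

Receiver 1

Solve using three stations at a time. Using Receiver 2, Receiver 3, Receiver 4 (subtract circle equations pairwise → linear system) gives (x, y) ≈ (-59.9, 141.6).
Distances from that point to each station vs reported:
  Receiver 1: calculated 37.7 vs reported 104.1 → residual 66.4 km
  Receiver 2: calculated 68.4 vs reported 68.5 → residual 0.1 km
  Receiver 3: calculated 147.7 vs reported 147.7 → residual 0.0 km
  Receiver 4: calculated 252.6 vs reported 252.6 → residual 0.0 km
Receiver 2, Receiver 3, Receiver 4 are mutually consistent (residuals ≈ 0); Receiver 1 is off by 66.4 km.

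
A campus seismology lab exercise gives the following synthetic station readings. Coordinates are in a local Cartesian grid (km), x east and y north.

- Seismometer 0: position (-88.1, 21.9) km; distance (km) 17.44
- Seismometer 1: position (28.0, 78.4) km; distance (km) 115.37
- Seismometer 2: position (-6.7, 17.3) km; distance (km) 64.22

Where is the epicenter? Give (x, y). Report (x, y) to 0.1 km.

Circle about each station: (x + 88.1)² + (y − 21.9)² = 17.44²; (x − 28.0)² + (y − 78.4)² = 115.37²; (x + 6.7)² + (y − 17.3)² = 64.22².
Subtracting the Seismometer 0 equation from the Seismometer 1 and Seismometer 2 equations removes the quadratic terms:
232.2 x + 113.0 y = -14316.74
162.8 x − 9.2 y = -11717.09
Solving the 2×2 system: x ≈ -70.9, y ≈ 19.0 km.
Check against Seismometer 0 (with the unrounded x, y): √((x + 88.1)²+(y − 21.9)²) = 17.45 ≈ 17.44 km. ✓

(-70.9, 19.0)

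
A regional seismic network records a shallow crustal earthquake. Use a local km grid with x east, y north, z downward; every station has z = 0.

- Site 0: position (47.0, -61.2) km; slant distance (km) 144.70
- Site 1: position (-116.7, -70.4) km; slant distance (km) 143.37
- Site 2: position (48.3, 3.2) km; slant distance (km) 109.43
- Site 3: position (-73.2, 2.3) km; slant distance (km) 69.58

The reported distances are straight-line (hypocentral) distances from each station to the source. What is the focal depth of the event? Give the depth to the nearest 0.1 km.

47.6 km

Each station gives a sphere (x−x_i)² + (y−y_i)² + z² = d_i² (stations at z=0).
Subtracting the Site 0 sphere from Site 1 and Site 2: z² cancels, leaving linear equations in x and y:
-327.4 x − 18.4 y = 13003.74
2.6 x + 128.8 y = 5351.86
Solving: x ≈ -42.101, y ≈ 42.402 km (keep extra digits for the depth step; rounded: -42.1, 42.4).
Then from the Site 0 sphere: z² = 144.70² − (x − 47.0)² − (y + 61.2)² with x = -42.101, y = 42.402, so z ≈ 47.600 ≈ 47.6 km.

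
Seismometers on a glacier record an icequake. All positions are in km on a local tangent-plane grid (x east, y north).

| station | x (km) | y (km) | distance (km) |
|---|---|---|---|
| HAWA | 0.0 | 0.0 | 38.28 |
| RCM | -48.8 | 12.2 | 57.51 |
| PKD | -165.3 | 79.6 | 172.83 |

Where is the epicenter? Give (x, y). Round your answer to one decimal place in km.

2.5 km east, 38.2 km north

Circle about each station: x² + y² = 38.28²; (x + 48.8)² + (y − 12.2)² = 57.51²; (x + 165.3)² + (y − 79.6)² = 172.83².
Subtracting pairs of circle equations eliminates x²+y² and gives linear equations (the radical axes):
-97.6 x + 24.4 y = 688.24
-330.6 x + 159.2 y = 5255.40
Solving the 2×2 system: x ≈ 2.5, y ≈ 38.2 km.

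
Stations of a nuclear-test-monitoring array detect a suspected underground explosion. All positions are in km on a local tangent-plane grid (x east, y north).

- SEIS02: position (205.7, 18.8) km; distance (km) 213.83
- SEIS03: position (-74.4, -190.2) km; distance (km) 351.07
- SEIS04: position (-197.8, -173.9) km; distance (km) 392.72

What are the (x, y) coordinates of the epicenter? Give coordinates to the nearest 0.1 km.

(32.5, 144.2)

Circle about each station: (x − 205.7)² + (y − 18.8)² = 213.83²; (x + 74.4)² + (y + 190.2)² = 351.07²; (x + 197.8)² + (y + 173.9)² = 392.72².
Subtracting the SEIS02 equation from the SEIS03 and SEIS04 equations removes the quadratic terms:
-560.2 x − 418.0 y = -78481.41
-807.0 x − 385.4 y = -81805.61
Solving the 2×2 system: x ≈ 32.5, y ≈ 144.2 km.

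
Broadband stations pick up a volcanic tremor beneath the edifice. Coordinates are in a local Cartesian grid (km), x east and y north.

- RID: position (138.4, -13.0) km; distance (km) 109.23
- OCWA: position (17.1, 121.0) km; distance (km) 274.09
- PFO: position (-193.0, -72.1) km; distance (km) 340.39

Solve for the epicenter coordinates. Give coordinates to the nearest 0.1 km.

(143.7, -122.1)

Circle about each station: (x − 138.4)² + (y + 13.0)² = 109.23²; (x − 17.1)² + (y − 121.0)² = 274.09²; (x + 193.0)² + (y + 72.1)² = 340.39².
Subtracting the RID equation from the OCWA and PFO equations removes the quadratic terms:
-242.6 x + 268.0 y = -67584.29
-662.8 x − 118.2 y = -80810.31
Solving the 2×2 system: x ≈ 143.7, y ≈ -122.1 km.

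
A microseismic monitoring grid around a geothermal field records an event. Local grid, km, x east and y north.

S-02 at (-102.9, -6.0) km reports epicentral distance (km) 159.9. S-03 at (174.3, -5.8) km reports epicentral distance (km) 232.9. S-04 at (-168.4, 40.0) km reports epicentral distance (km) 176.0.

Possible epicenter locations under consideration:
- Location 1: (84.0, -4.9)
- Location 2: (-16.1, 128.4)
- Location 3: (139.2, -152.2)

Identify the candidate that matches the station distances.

Location 2

For each candidate, compare |candidate − station| to the reported distance:
Location 1: residuals S-02 27.0, S-03 142.6, S-04 80.4 → max 142.6 km
Location 2: residuals S-02 0.1, S-03 0.0, S-04 0.1 → max 0.1 km
Location 3: residuals S-02 122.9, S-03 82.4, S-04 186.7 → max 186.7 km
Only Location 2 has all residuals ≈ 0.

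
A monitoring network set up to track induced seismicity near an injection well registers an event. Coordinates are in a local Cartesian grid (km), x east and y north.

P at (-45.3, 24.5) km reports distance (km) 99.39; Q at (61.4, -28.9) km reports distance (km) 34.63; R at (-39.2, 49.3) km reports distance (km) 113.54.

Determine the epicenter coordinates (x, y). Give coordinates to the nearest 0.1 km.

29.1 km east, -41.4 km north

Circle about each station: (x + 45.3)² + (y − 24.5)² = 99.39²; (x − 61.4)² + (y + 28.9)² = 34.63²; (x + 39.2)² + (y − 49.3)² = 113.54².
Subtracting pairs of circle equations eliminates x²+y² and gives linear equations (the radical axes):
213.4 x − 106.8 y = 10631.97
12.2 x + 49.6 y = -1698.17
Solving the 2×2 system: x ≈ 29.1, y ≈ -41.4 km.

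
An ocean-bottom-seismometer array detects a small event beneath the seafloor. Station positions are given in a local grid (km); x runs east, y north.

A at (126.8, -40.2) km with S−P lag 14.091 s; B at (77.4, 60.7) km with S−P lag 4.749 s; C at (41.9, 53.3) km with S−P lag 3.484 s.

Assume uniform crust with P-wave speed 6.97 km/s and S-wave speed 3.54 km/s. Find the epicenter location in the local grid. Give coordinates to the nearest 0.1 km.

Distance from S−P lag: d = Δt · v_P v_S / (v_P − v_S) = Δt · (6.97·3.54)/(6.97−3.54) ≈ 7.1935·Δt.
So d_A = 101.36, d_B = 34.16, d_C = 25.06 km.
Circle about each station: (x − 126.8)² + (y + 40.2)² = 101.36²; (x − 77.4)² + (y − 60.7)² = 34.16²; (x − 41.9)² + (y − 53.3)² = 25.06².
Subtracting the A equation from the B and C equations removes the quadratic terms:
-98.8 x + 201.8 y = 1087.91
-169.8 x + 187.0 y = -3451.93
Solving the 2×2 system: x ≈ 57.0, y ≈ 33.3 km.

x ≈ 57.0 km, y ≈ 33.3 km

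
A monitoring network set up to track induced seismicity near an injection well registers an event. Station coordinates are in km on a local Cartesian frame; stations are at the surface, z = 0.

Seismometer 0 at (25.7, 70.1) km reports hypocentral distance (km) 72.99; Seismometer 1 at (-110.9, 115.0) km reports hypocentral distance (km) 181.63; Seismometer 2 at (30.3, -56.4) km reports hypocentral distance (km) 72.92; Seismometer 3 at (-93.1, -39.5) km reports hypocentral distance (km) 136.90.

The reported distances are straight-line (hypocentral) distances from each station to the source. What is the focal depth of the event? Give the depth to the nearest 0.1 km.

z ≈ 36.2 km

Each station gives a sphere (x−x_i)² + (y−y_i)² + z² = d_i² (stations at z=0).
Subtracting the Seismometer 0 sphere from Seismometer 1 and Seismometer 2: z² cancels, leaving linear equations in x and y:
-273.2 x + 89.8 y = -7712.61
9.2 x − 253.0 y = -1465.24
Solving: x ≈ 30.499, y ≈ 6.900 km (keep extra digits for the depth step; rounded: 30.5, 6.9).
Then from the Seismometer 0 sphere: z² = 72.99² − (x − 25.7)² − (y − 70.1)² with x = 30.499, y = 6.900, so z ≈ 36.198 ≈ 36.2 km.
Check against Seismometer 3 (with the unrounded solution): distance 136.89 ≈ 136.90 km. ✓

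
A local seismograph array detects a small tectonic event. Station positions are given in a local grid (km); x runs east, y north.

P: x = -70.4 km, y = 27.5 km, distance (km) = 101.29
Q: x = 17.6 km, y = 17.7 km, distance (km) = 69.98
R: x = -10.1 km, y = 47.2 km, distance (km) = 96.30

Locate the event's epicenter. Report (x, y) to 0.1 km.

(-3.9, -48.9)

Circle about each station: (x + 70.4)² + (y − 27.5)² = 101.29²; (x − 17.6)² + (y − 17.7)² = 69.98²; (x + 10.1)² + (y − 47.2)² = 96.30².
Subtracting pairs of circle equations eliminates x²+y² and gives linear equations (the radical axes):
176.0 x − 19.6 y = 273.10
120.6 x + 39.4 y = -2396.59
Solving the 2×2 system: x ≈ -3.9, y ≈ -48.9 km.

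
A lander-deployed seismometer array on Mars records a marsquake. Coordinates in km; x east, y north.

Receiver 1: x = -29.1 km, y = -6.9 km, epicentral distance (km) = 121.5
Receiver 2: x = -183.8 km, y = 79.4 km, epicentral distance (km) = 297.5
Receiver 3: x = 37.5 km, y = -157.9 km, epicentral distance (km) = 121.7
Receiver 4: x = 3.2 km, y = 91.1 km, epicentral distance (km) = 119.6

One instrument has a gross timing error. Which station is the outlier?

Receiver 4

Solve using three stations at a time. Using Receiver 1, Receiver 2, Receiver 3 (subtract circle equations pairwise → linear system) gives (x, y) ≈ (85.9, -46.2).
Distances from that point to each station vs reported:
  Receiver 1: calculated 121.5 vs reported 121.5 → residual 0.0 km
  Receiver 2: calculated 297.5 vs reported 297.5 → residual 0.0 km
  Receiver 3: calculated 121.7 vs reported 121.7 → residual 0.0 km
  Receiver 4: calculated 160.3 vs reported 119.6 → residual 40.7 km
Receiver 1, Receiver 2, Receiver 3 are mutually consistent (residuals ≈ 0); Receiver 4 is off by 40.7 km.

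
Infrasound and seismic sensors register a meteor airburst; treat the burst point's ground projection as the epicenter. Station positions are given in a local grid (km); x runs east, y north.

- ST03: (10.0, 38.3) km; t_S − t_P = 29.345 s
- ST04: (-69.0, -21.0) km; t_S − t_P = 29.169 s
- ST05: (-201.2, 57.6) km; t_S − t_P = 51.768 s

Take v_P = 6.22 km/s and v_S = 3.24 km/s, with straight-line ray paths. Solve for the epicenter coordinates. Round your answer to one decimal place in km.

Distance from S−P lag: d = Δt · v_P v_S / (v_P − v_S) = Δt · (6.22·3.24)/(6.22−3.24) ≈ 6.7627·Δt.
So d_ST03 = 198.45, d_ST04 = 197.26, d_ST05 = 350.09 km.
Circle about each station: (x − 10.0)² + (y − 38.3)² = 198.45²; (x + 69.0)² + (y + 21.0)² = 197.26²; (x + 201.2)² + (y − 57.6)² = 350.09².
Subtracting pairs of circle equations eliminates x²+y² and gives linear equations (the radical axes):
-158.0 x − 118.6 y = 4106.00
-422.4 x + 38.6 y = -40948.30
Solving the 2×2 system: x ≈ 83.6, y ≈ -146.0 km.

x ≈ 83.6 km, y ≈ -146.0 km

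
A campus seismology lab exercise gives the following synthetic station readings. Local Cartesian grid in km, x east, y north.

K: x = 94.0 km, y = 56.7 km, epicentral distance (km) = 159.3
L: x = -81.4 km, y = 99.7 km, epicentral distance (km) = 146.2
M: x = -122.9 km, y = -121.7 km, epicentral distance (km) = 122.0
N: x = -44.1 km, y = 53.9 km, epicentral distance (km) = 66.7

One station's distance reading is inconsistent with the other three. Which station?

Solve using three stations at a time. Using K, L, M (subtract circle equations pairwise → linear system) gives (x, y) ≈ (-33.7, -38.5).
Distances from that point to each station vs reported:
  K: calculated 159.3 vs reported 159.3 → residual 0.0 km
  L: calculated 146.2 vs reported 146.2 → residual 0.0 km
  M: calculated 122.0 vs reported 122.0 → residual 0.0 km
  N: calculated 93.0 vs reported 66.7 → residual 26.3 km
K, L, M are mutually consistent (residuals ≈ 0); N is off by 26.3 km.

N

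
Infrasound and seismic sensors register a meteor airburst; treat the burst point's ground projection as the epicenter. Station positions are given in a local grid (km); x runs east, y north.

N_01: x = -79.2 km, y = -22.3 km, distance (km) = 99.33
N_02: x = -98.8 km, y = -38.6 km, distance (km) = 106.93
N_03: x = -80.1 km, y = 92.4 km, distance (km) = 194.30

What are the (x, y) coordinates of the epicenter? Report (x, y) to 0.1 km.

Circle about each station: (x + 79.2)² + (y + 22.3)² = 99.33²; (x + 98.8)² + (y + 38.6)² = 106.93²; (x + 80.1)² + (y − 92.4)² = 194.30².
Subtracting the N_01 equation from the N_02 and N_03 equations removes the quadratic terms:
-39.2 x − 32.6 y = 2913.89
-1.8 x + 229.4 y = -19702.20
Solving the 2×2 system: x ≈ -2.9, y ≈ -85.9 km.

x ≈ -2.9 km, y ≈ -85.9 km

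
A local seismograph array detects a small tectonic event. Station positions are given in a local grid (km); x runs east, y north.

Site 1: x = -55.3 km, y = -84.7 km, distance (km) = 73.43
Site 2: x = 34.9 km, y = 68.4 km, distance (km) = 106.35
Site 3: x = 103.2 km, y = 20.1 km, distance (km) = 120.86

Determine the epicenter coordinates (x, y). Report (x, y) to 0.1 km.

x ≈ -7.1 km, y ≈ -29.3 km

Circle about each station: (x + 55.3)² + (y + 84.7)² = 73.43²; (x − 34.9)² + (y − 68.4)² = 106.35²; (x − 103.2)² + (y − 20.1)² = 120.86².
Subtracting pairs of circle equations eliminates x²+y² and gives linear equations (the radical axes):
180.4 x + 306.2 y = -10253.97
317.0 x + 209.6 y = -8393.10
Solving the 2×2 system: x ≈ -7.1, y ≈ -29.3 km.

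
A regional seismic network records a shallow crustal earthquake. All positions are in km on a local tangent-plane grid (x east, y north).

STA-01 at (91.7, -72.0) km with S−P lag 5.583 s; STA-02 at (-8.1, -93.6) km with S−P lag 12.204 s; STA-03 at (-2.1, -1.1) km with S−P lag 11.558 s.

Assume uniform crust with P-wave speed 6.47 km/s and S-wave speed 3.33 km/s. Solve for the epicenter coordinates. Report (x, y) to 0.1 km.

x ≈ 62.0 km, y ≈ -47.8 km

Distance from S−P lag: d = Δt · v_P v_S / (v_P − v_S) = Δt · (6.47·3.33)/(6.47−3.33) ≈ 6.8615·Δt.
So d_STA-01 = 38.31, d_STA-02 = 83.74, d_STA-03 = 79.31 km.
Circle about each station: (x − 91.7)² + (y + 72.0)² = 38.31²; (x + 8.1)² + (y + 93.6)² = 83.74²; (x + 2.1)² + (y + 1.1)² = 79.31².
Subtracting pairs of circle equations eliminates x²+y² and gives linear equations (the radical axes):
-199.6 x − 43.2 y = -10311.05
-187.6 x + 141.8 y = -18409.69
Solving the 2×2 system: x ≈ 62.0, y ≈ -47.8 km.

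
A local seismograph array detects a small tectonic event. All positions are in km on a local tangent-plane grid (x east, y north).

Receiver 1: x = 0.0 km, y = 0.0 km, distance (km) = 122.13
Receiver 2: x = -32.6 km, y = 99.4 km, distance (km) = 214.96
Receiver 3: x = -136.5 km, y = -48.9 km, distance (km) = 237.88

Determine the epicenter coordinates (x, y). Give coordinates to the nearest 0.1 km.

Circle about each station: x² + y² = 122.13²; (x + 32.6)² + (y − 99.4)² = 214.96²; (x + 136.5)² + (y + 48.9)² = 237.88².
Subtracting the Receiver 1 equation from the Receiver 2 and Receiver 3 equations removes the quadratic terms:
-65.2 x + 198.8 y = -20348.94
-273.0 x − 97.8 y = -20647.70
Solving the 2×2 system: x ≈ 100.5, y ≈ -69.4 km.

100.5 km east, -69.4 km north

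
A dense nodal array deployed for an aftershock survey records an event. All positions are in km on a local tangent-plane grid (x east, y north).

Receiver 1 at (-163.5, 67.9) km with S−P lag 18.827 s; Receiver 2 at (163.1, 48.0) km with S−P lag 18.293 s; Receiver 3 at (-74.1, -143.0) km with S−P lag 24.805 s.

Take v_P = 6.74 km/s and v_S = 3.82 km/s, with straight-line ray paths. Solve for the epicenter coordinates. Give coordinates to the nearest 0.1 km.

Distance from S−P lag: d = Δt · v_P v_S / (v_P − v_S) = Δt · (6.74·3.82)/(6.74−3.82) ≈ 8.8174·Δt.
So d_Receiver 1 = 166.01, d_Receiver 2 = 161.30, d_Receiver 3 = 218.72 km.
Circle about each station: (x + 163.5)² + (y − 67.9)² = 166.01²; (x − 163.1)² + (y − 48.0)² = 161.30²; (x + 74.1)² + (y + 143.0)² = 218.72².
Subtracting the Receiver 1 equation from the Receiver 2 and Receiver 3 equations removes the quadratic terms:
653.2 x − 39.8 y = -895.42
178.8 x − 421.8 y = -25681.97
Solving the 2×2 system: x ≈ 2.4, y ≈ 61.9 km.

2.4 km east, 61.9 km north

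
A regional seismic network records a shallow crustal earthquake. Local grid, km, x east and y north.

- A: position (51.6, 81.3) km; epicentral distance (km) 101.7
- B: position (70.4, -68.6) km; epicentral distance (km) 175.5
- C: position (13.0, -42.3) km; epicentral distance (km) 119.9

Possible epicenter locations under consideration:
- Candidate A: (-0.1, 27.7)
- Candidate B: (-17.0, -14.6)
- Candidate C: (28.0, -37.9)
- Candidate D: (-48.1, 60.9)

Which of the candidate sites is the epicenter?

For each candidate, compare |candidate − station| to the reported distance:
Candidate A: residuals A 27.2, B 56.2, C 48.7 → max 56.2 km
Candidate B: residuals A 16.2, B 72.8, C 79.1 → max 79.1 km
Candidate C: residuals A 19.8, B 123.2, C 104.3 → max 123.2 km
Candidate D: residuals A 0.1, B 0.0, C 0.0 → max 0.1 km
Only Candidate D has all residuals ≈ 0.

Candidate D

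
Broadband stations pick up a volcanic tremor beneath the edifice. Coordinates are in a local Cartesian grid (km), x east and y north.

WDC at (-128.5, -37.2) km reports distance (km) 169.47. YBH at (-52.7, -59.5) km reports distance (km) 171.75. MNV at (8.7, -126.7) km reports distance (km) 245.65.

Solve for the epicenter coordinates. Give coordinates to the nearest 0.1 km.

Circle about each station: (x + 128.5)² + (y + 37.2)² = 169.47²; (x + 52.7)² + (y + 59.5)² = 171.75²; (x − 8.7)² + (y + 126.7)² = 245.65².
Subtracting pairs of circle equations eliminates x²+y² and gives linear equations (the radical axes):
151.6 x − 44.6 y = -12356.53
274.4 x − 179.0 y = -33391.35
Solving the 2×2 system: x ≈ -48.5, y ≈ 112.2 km.

-48.5 km east, 112.2 km north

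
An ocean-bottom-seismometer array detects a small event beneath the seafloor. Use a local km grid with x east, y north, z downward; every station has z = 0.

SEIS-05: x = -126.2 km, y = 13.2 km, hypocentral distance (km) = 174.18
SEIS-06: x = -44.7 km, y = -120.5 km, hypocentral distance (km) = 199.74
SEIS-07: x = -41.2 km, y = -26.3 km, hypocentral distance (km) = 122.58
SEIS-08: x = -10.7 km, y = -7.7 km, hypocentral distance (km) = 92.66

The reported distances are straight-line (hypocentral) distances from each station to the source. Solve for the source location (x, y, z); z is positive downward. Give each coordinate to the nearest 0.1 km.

x ≈ 35.3 km, y ≈ 55.7 km, depth ≈ 49.5 km

Each station gives a sphere (x−x_i)² + (y−y_i)² + z² = d_i² (stations at z=0).
Subtracting the SEIS-05 sphere from SEIS-06 and SEIS-07: z² cancels, leaving linear equations in x and y:
163.0 x − 267.4 y = -9139.74
170.0 x − 79.0 y = 1601.27
Solving: x ≈ 35.303, y ≈ 55.700 km (keep extra digits for the depth step; rounded: 35.3, 55.7).
Then from the SEIS-05 sphere: z² = 174.18² − (x + 126.2)² − (y − 13.2)² with x = 35.303, y = 55.700, so z ≈ 49.489 ≈ 49.5 km.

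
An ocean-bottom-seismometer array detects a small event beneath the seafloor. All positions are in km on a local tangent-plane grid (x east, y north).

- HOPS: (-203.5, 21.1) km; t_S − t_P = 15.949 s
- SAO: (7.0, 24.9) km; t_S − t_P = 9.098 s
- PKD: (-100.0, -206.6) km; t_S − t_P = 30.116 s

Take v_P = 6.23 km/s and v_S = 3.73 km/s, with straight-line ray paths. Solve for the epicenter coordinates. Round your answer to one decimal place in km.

Distance from S−P lag: d = Δt · v_P v_S / (v_P − v_S) = Δt · (6.23·3.73)/(6.23−3.73) ≈ 9.2952·Δt.
So d_HOPS = 148.25, d_SAO = 84.57, d_PKD = 279.93 km.
Circle about each station: (x + 203.5)² + (y − 21.1)² = 148.25²; (x − 7.0)² + (y − 24.9)² = 84.57²; (x + 100.0)² + (y + 206.6)² = 279.93².
Subtracting pairs of circle equations eliminates x²+y² and gives linear equations (the radical axes):
421.0 x + 7.6 y = -26362.47
207.0 x − 455.4 y = -45556.64
Solving the 2×2 system: x ≈ -63.9, y ≈ 71.0 km.
Check against HOPS (with the unrounded x, y): √((x + 203.5)²+(y − 21.1)²) = 148.25 ≈ 148.25 km. ✓

-63.9 km east, 71.0 km north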